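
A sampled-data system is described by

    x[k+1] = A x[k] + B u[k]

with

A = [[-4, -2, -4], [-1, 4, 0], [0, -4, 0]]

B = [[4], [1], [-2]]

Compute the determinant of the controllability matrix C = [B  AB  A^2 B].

136

AB = [[-10], [0], [-4]]
A^2B = [[56], [10], [0]]
Controllability matrix C = [B  AB  A^2B] = [[4, -10, 56], [1, 0, 10], [-2, -4, 0]]
Expanding along the first row, det(C) = 4·(0·0 - 10·(-4)) - (-10)·(1·0 - 10·(-2)) + 56·(1·(-4) - 0·(-2)) = 4·40 - (-10)·20 + 56·(-4) = 136
Since det(C) ≠ 0, rank(C) = 3 and the system is completely controllable.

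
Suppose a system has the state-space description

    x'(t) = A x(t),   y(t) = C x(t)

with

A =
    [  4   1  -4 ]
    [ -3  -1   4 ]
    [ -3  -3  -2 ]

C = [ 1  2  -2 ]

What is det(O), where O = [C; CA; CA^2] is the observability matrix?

-162

CA = [[4, 5, 8]]
CA^2 = [[-23, -25, -12]]
Observability matrix O = [C; CA; CA^2] = [[1, 2, -2], [4, 5, 8], [-23, -25, -12]]
Expanding along the first row, det(O) = 1·(5·(-12) - 8·(-25)) - 2·(4·(-12) - 8·(-23)) + (-2)·(4·(-25) - 5·(-23)) = 1·140 - 2·136 + (-2)·15 = -162
Since det(O) ≠ 0, rank(O) = 3 and the system is completely observable.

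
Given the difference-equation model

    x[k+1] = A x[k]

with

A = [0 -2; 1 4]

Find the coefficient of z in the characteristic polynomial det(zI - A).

For a 2×2 matrix, det(zI - A) = z^2 - (tr A)z + det A.
tr A = 4, det A = 2.
So p(z) = z^2 - 4z + 2.
The coefficient of z is -4.

-4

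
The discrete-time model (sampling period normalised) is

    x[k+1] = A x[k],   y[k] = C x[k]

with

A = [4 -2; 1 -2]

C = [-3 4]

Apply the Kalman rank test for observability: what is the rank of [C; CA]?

2

CA = [[-8, -2]]
Observability matrix O = [C; CA] = [[-3, 4], [-8, -2]]
det(O) = (-3)·(-2) - 4·(-8) = 6 - (-32) = 38 ≠ 0, so rank(O) = 2.
rank(O) = 2 = n, so the pair (A, C) is completely observable.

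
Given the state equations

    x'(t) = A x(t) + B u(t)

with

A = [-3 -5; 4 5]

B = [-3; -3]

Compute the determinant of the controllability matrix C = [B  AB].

153

AB = [[24], [-27]]
Controllability matrix C = [B  AB] = [[-3, 24], [-3, -27]]
det(C) = (-3)·(-27) - 24·(-3) = 81 - (-72) = 153
Since det(C) ≠ 0, rank(C) = 2 and the system is completely controllable.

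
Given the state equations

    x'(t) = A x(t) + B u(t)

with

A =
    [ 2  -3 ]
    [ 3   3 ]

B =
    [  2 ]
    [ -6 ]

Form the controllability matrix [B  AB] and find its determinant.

108

AB = [[22], [-12]]
Controllability matrix C = [B  AB] = [[2, 22], [-6, -12]]
det(C) = 2·(-12) - 22·(-6) = -24 - (-132) = 108
Since det(C) ≠ 0, rank(C) = 2 and the system is completely controllable.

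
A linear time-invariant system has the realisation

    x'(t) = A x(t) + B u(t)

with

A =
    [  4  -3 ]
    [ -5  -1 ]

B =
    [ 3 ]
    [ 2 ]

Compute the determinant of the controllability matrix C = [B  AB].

AB = [[6], [-17]]
Controllability matrix C = [B  AB] = [[3, 6], [2, -17]]
det(C) = 3·(-17) - 6·2 = -51 - 12 = -63
Since det(C) ≠ 0, rank(C) = 2 and the system is completely controllable.

-63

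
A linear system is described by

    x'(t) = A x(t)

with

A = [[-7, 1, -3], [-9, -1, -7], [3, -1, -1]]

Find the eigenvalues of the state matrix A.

-4, -3, -2

det(sI - A) = s^3 - (tr A)s^2 + (M11 + M22 + M33)s - det A, where Mii is the 2×2 principal minor of A obtained by deleting row i and column i.
tr A = (-7) + (-1) + (-1) = -9; M11 = (-1)·(-1) - (-7)·(-1) = 1 - 7 = -6; M22 = (-7)·(-1) - (-3)·3 = 7 - (-9) = 16; M33 = (-7)·(-1) - 1·(-9) = 7 - (-9) = 16; sum of minors = 26.
det A = (-7)·((-1)·(-1) - (-7)·(-1)) - 1·((-9)·(-1) - (-7)·3) + (-3)·((-9)·(-1) - (-1)·3) = (-7)·(-6) - 1·30 + (-3)·12 = -24.
So p(s) = det(sI - A) = s^3 + 9s^2 + 26s + 24.
Rational-root test: any integer root divides 24. Testing small divisors, s = -2 works: p(-2) = -8 + 36 + (-52) + 24 = 0, so (s + 2) is a factor.
Dividing, p(s) = (s + 2)(s^2 + 7s + 12).
Factor s^2 + 7s + 12: two numbers with sum -7 and product 12 are -3 and -4, so s^2 + 7s + 12 = (s + 3)(s + 4).
Hence p(s) = (s + 2) (s + 3) (s + 4), with roots -4, -3, -2.
All eigenvalues have negative real part, so the system is asymptotically stable.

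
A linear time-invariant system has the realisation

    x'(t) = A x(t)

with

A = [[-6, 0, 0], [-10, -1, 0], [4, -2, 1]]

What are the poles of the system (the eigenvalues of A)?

det(sI - A) = s^3 - (tr A)s^2 + (M11 + M22 + M33)s - det A, where Mii is the 2×2 principal minor of A obtained by deleting row i and column i.
tr A = (-6) + (-1) + 1 = -6; M11 = (-1)·1 - 0·(-2) = -1 - 0 = -1; M22 = (-6)·1 - 0·4 = -6 - 0 = -6; M33 = (-6)·(-1) - 0·(-10) = 6 - 0 = 6; sum of minors = -1.
det A = (-6)·((-1)·1 - 0·(-2)) - 0·((-10)·1 - 0·4) + 0·((-10)·(-2) - (-1)·4) = (-6)·(-1) - 0·(-10) + 0·24 = 6.
So p(s) = det(sI - A) = s^3 + 6s^2 - s - 6.
Rational-root test: any integer root divides -6. Testing small divisors, s = -1 works: p(-1) = -1 + 6 + 1 + (-6) = 0, so (s + 1) is a factor.
Dividing, p(s) = (s + 1)(s^2 + 5s - 6).
Factor s^2 + 5s - 6: two numbers with sum -5 and product -6 are 1 and -6, so s^2 + 5s - 6 = (s - 1)(s + 6).
Hence p(s) = (s - 1) (s + 1) (s + 6), with roots -6, -1, 1.
At least one eigenvalue has non-negative real part, so the system is not asymptotically stable.

-6, -1, 1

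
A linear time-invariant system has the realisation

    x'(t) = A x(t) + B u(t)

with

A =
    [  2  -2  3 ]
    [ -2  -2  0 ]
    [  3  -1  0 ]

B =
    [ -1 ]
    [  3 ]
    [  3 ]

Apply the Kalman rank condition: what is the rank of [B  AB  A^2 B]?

3

AB = [[1], [-4], [-6]]
A^2B = [[-8], [6], [7]]
Controllability matrix C = [B  AB  A^2B] = [[-1, 1, -8], [3, -4, 6], [3, -6, 7]]
det(C) = (-1)·((-4)·7 - 6·(-6)) - 1·(3·7 - 6·3) + (-8)·(3·(-6) - (-4)·3) = (-1)·8 - 1·3 + (-8)·(-6) = 37 ≠ 0, so rank(C) = 3.
rank(C) = 3 = n, so the pair (A, B) is completely controllable.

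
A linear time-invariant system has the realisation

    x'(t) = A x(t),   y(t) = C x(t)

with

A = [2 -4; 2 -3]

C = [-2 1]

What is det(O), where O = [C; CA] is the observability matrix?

-8

CA = [[-2, 5]]
Observability matrix O = [C; CA] = [[-2, 1], [-2, 5]]
det(O) = (-2)·5 - 1·(-2) = -10 - (-2) = -8
Since det(O) ≠ 0, rank(O) = 2 and the system is completely observable.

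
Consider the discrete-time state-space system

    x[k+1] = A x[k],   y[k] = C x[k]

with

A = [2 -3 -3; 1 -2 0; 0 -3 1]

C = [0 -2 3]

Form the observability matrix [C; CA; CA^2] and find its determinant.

CA = [[-2, -5, 3]]
CA^2 = [[-9, 7, 9]]
Observability matrix O = [C; CA; CA^2] = [[0, -2, 3], [-2, -5, 3], [-9, 7, 9]]
Expanding along the first row, det(O) = 0·((-5)·9 - 3·7) - (-2)·((-2)·9 - 3·(-9)) + 3·((-2)·7 - (-5)·(-9)) = 0·(-66) - (-2)·9 + 3·(-59) = -159
Since det(O) ≠ 0, rank(O) = 3 and the system is completely observable.

-159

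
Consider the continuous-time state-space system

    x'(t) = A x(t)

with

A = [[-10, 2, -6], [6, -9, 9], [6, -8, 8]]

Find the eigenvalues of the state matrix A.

det(sI - A) = s^3 - (tr A)s^2 + (M11 + M22 + M33)s - det A, where Mii is the 2×2 principal minor of A obtained by deleting row i and column i.
tr A = (-10) + (-9) + 8 = -11; M11 = (-9)·8 - 9·(-8) = -72 - (-72) = 0; M22 = (-10)·8 - (-6)·6 = -80 - (-36) = -44; M33 = (-10)·(-9) - 2·6 = 90 - 12 = 78; sum of minors = 34.
det A = (-10)·((-9)·8 - 9·(-8)) - 2·(6·8 - 9·6) + (-6)·(6·(-8) - (-9)·6) = (-10)·0 - 2·(-6) + (-6)·6 = -24.
So p(s) = det(sI - A) = s^3 + 11s^2 + 34s + 24.
Rational-root test: any integer root divides 24. Testing small divisors, s = -1 works: p(-1) = -1 + 11 + (-34) + 24 = 0, so (s + 1) is a factor.
Dividing, p(s) = (s + 1)(s^2 + 10s + 24).
Factor s^2 + 10s + 24: two numbers with sum -10 and product 24 are -4 and -6, so s^2 + 10s + 24 = (s + 4)(s + 6).
Hence p(s) = (s + 1) (s + 4) (s + 6), with roots -6, -4, -1.
All eigenvalues have negative real part, so the system is asymptotically stable.

-6, -4, -1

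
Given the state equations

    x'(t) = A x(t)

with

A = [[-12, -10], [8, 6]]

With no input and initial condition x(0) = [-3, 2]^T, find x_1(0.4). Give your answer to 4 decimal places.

-0.1108

det(sI - A) = s^2 - (tr A)s + det A, with tr A = (-12) + 6 = -6 and det A = (-12)·6 - (-10)·8 = -72 - (-80) = 8.
So p(s) = det(sI - A) = s^2 + 6s + 8.
Factor s^2 + 6s + 8: two numbers with sum -6 and product 8 are -2 and -4, so s^2 + 6s + 8 = (s + 2)(s + 4).
Hence p(s) = (s + 2) (s + 4), with roots -4, -2.
The eigenvalues -4, -2 are distinct and real, so A is diagonalisable and x(t) = e^{At} x(0) = V diag(e^{λ_i t}) V^{-1} x(0), where the columns of V are the eigenvectors.
λ = -4: A - (-4)I = [[-8, -10], [8, 10]]. Row 1 gives (-8)·v1 + (-10)·v2 = 0, so take v_1 = [5, -4]^T.
λ = -2: A - (-2)I = [[-10, -10], [8, 8]]. Row 1 gives (-10)·v1 + (-10)·v2 = 0, so take v_2 = [-1, 1]^T.
V = [v_1 v_2] = [[5, -1], [-4, 1]] has det V = 1, so V^{-1} = adj(V)/det V = [[1, 1], [4, 5]].
Modal coordinates z(0) = V^{-1} x(0): 1·(-3) + 1·2 = -1; 4·(-3) + 5·2 = -2; so z(0) = [-1, -2]^T.
x_1(t) = Σ_i (v_i)_1 · z_i(0) · e^{λ_i t} (row 1 of V times the modal terms).
x_1(0.4) = 5·(-1)·e^{-4·0.4} + (-1)·(-2)·e^{-2·0.4} = (-5)·0.201897 + 2·0.449329 = -0.1108.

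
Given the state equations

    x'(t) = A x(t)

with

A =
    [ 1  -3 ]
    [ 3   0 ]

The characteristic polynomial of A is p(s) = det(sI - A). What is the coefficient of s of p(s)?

-1

For a 2×2 matrix, det(sI - A) = s^2 - (tr A)s + det A.
tr A = 1, det A = 9.
So p(s) = s^2 - s + 9.
The coefficient of s is -1.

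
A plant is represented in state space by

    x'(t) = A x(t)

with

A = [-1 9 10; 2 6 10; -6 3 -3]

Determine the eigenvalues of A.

det(sI - A) = s^3 - (tr A)s^2 + (M11 + M22 + M33)s - det A, where Mii is the 2×2 principal minor of A obtained by deleting row i and column i.
tr A = (-1) + 6 + (-3) = 2; M11 = 6·(-3) - 10·3 = -18 - 30 = -48; M22 = (-1)·(-3) - 10·(-6) = 3 - (-60) = 63; M33 = (-1)·6 - 9·2 = -6 - 18 = -24; sum of minors = -9.
det A = (-1)·(6·(-3) - 10·3) - 9·(2·(-3) - 10·(-6)) + 10·(2·3 - 6·(-6)) = (-1)·(-48) - 9·54 + 10·42 = -18.
So p(s) = det(sI - A) = s^3 - 2s^2 - 9s + 18.
Rational-root test: any integer root divides 18. Testing small divisors, s = 2 works: p(2) = 8 + (-8) + (-18) + 18 = 0, so (s - 2) is a factor.
Dividing, p(s) = (s - 2)(s^2 - 9).
Factor s^2 - 9: two numbers with sum 0 and product -9 are 3 and -3, so s^2 - 9 = (s - 3)(s + 3).
Hence p(s) = (s - 3) (s - 2) (s + 3), with roots -3, 2, 3.
At least one eigenvalue has non-negative real part, so the system is not asymptotically stable.

-3, 2, 3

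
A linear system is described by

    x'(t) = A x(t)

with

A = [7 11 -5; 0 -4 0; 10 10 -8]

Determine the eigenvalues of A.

det(sI - A) = s^3 - (tr A)s^2 + (M11 + M22 + M33)s - det A, where Mii is the 2×2 principal minor of A obtained by deleting row i and column i.
tr A = 7 + (-4) + (-8) = -5; M11 = (-4)·(-8) - 0·10 = 32 - 0 = 32; M22 = 7·(-8) - (-5)·10 = -56 - (-50) = -6; M33 = 7·(-4) - 11·0 = -28 - 0 = -28; sum of minors = -2.
det A = 7·((-4)·(-8) - 0·10) - 11·(0·(-8) - 0·10) + (-5)·(0·10 - (-4)·10) = 7·32 - 11·0 + (-5)·40 = 24.
So p(s) = det(sI - A) = s^3 + 5s^2 - 2s - 24.
Rational-root test: any integer root divides -24. Testing small divisors, s = 2 works: p(2) = 8 + 20 + (-4) + (-24) = 0, so (s - 2) is a factor.
Dividing, p(s) = (s - 2)(s^2 + 7s + 12).
Factor s^2 + 7s + 12: two numbers with sum -7 and product 12 are -3 and -4, so s^2 + 7s + 12 = (s + 3)(s + 4).
Hence p(s) = (s - 2) (s + 3) (s + 4), with roots -4, -3, 2.
At least one eigenvalue has non-negative real part, so the system is not asymptotically stable.

-4, -3, 2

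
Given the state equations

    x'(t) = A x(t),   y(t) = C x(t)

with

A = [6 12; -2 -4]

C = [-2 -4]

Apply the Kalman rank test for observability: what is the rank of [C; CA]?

CA = [[-4, -8]]
Observability matrix O = [C; CA] = [[-2, -4], [-4, -8]]
Every row of O is a scalar multiple of row 1 = [-2, -4] (multipliers 1, 2), so the rows span a one-dimensional space.
O ≠ 0, hence rank(O) = 1.
rank(O) = 1 < n = 2, so the pair (A, C) is not completely observable.

1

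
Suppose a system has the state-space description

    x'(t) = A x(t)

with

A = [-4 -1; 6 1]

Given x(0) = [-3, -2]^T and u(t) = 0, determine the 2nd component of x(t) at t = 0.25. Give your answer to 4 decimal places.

det(sI - A) = s^2 - (tr A)s + det A, with tr A = (-4) + 1 = -3 and det A = (-4)·1 - (-1)·6 = -4 - (-6) = 2.
So p(s) = det(sI - A) = s^2 + 3s + 2.
Factor s^2 + 3s + 2: two numbers with sum -3 and product 2 are -1 and -2, so s^2 + 3s + 2 = (s + 1)(s + 2).
Hence p(s) = (s + 1) (s + 2), with roots -2, -1.
The eigenvalues -2, -1 are distinct and real, so A is diagonalisable and x(t) = e^{At} x(0) = V diag(e^{λ_i t}) V^{-1} x(0), where the columns of V are the eigenvectors.
λ = -2: A - (-2)I = [[-2, -1], [6, 3]]. Row 1 gives (-2)·v1 + (-1)·v2 = 0, so take v_1 = [1, -2]^T.
λ = -1: A - (-1)I = [[-3, -1], [6, 2]]. Row 1 gives (-3)·v1 + (-1)·v2 = 0, so take v_2 = [-1, 3]^T.
V = [v_1 v_2] = [[1, -1], [-2, 3]] has det V = 1, so V^{-1} = adj(V)/det V = [[3, 1], [2, 1]].
Modal coordinates z(0) = V^{-1} x(0): 3·(-3) + 1·(-2) = -11; 2·(-3) + 1·(-2) = -8; so z(0) = [-11, -8]^T.
x_2(t) = Σ_i (v_i)_2 · z_i(0) · e^{λ_i t} (row 2 of V times the modal terms).
x_2(0.25) = (-2)·(-11)·e^{-2·0.25} + 3·(-8)·e^{-1·0.25} = 22·0.606531 + (-24)·0.778801 = -5.3475.

-5.3475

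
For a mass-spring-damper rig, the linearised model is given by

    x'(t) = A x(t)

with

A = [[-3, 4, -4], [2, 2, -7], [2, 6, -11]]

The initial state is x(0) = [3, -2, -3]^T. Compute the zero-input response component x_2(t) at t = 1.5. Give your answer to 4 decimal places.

0.0709

det(sI - A) = s^3 - (tr A)s^2 + (M11 + M22 + M33)s - det A, where Mii is the 2×2 principal minor of A obtained by deleting row i and column i.
tr A = (-3) + 2 + (-11) = -12; M11 = 2·(-11) - (-7)·6 = -22 - (-42) = 20; M22 = (-3)·(-11) - (-4)·2 = 33 - (-8) = 41; M33 = (-3)·2 - 4·2 = -6 - 8 = -14; sum of minors = 47.
det A = (-3)·(2·(-11) - (-7)·6) - 4·(2·(-11) - (-7)·2) + (-4)·(2·6 - 2·2) = (-3)·20 - 4·(-8) + (-4)·8 = -60.
So p(s) = det(sI - A) = s^3 + 12s^2 + 47s + 60.
Rational-root test: any integer root divides 60. Testing small divisors, s = -3 works: p(-3) = -27 + 108 + (-141) + 60 = 0, so (s + 3) is a factor.
Dividing, p(s) = (s + 3)(s^2 + 9s + 20).
Factor s^2 + 9s + 20: two numbers with sum -9 and product 20 are -4 and -5, so s^2 + 9s + 20 = (s + 4)(s + 5).
Hence p(s) = (s + 3) (s + 4) (s + 5), with roots -5, -4, -3.
The eigenvalues -5, -4, -3 are distinct and real, so A is diagonalisable and x(t) = e^{At} x(0) = V diag(e^{λ_i t}) V^{-1} x(0), where the columns of V are the eigenvectors.
λ = -5: A - (-5)I = [[2, 4, -4], [2, 7, -7], [2, 6, -6]]. v must be orthogonal to every row; (row 1) × (row 2) = [0, 6, 6], so take v_1 = [0, -1, -1]^T.
λ = -4: A - (-4)I = [[1, 4, -4], [2, 6, -7], [2, 6, -7]]. v must be orthogonal to every row; (row 1) × (row 2) = [-4, -1, -2], so take v_2 = [-4, -1, -2]^T.
λ = -3: A - (-3)I = [[0, 4, -4], [2, 5, -7], [2, 6, -8]]. v must be orthogonal to every row; (row 1) × (row 2) = [-8, -8, -8], so take v_3 = [1, 1, 1]^T.
V = [v_1 v_2 v_3] = [[0, -4, 1], [-1, -1, 1], [-1, -2, 1]] has det V = 1, so V^{-1} = adj(V)/det V = [[1, 2, -3], [0, 1, -1], [1, 4, -4]].
Modal coordinates z(0) = V^{-1} x(0): 1·3 + 2·(-2) + (-3)·(-3) = 8; 0·3 + 1·(-2) + (-1)·(-3) = 1; 1·3 + 4·(-2) + (-4)·(-3) = 7; so z(0) = [8, 1, 7]^T.
x_2(t) = Σ_i (v_i)_2 · z_i(0) · e^{λ_i t} (row 2 of V times the modal terms).
x_2(1.5) = (-1)·8·e^{-5·1.5} + (-1)·1·e^{-4·1.5} + 1·7·e^{-3·1.5} = (-8)·0.000553 + (-1)·0.002479 + 7·0.011109 = 0.0709.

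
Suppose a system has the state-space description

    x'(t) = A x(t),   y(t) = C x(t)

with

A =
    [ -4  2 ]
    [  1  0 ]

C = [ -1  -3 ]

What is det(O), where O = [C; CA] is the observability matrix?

5

CA = [[1, -2]]
Observability matrix O = [C; CA] = [[-1, -3], [1, -2]]
det(O) = (-1)·(-2) - (-3)·1 = 2 - (-3) = 5
Since det(O) ≠ 0, rank(O) = 2 and the system is completely observable.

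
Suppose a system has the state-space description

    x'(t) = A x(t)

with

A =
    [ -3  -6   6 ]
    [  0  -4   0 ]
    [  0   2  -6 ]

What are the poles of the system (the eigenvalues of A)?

det(sI - A) = s^3 - (tr A)s^2 + (M11 + M22 + M33)s - det A, where Mii is the 2×2 principal minor of A obtained by deleting row i and column i.
tr A = (-3) + (-4) + (-6) = -13; M11 = (-4)·(-6) - 0·2 = 24 - 0 = 24; M22 = (-3)·(-6) - 6·0 = 18 - 0 = 18; M33 = (-3)·(-4) - (-6)·0 = 12 - 0 = 12; sum of minors = 54.
det A = (-3)·((-4)·(-6) - 0·2) - (-6)·(0·(-6) - 0·0) + 6·(0·2 - (-4)·0) = (-3)·24 - (-6)·0 + 6·0 = -72.
So p(s) = det(sI - A) = s^3 + 13s^2 + 54s + 72.
Rational-root test: any integer root divides 72. Testing small divisors, s = -3 works: p(-3) = -27 + 117 + (-162) + 72 = 0, so (s + 3) is a factor.
Dividing, p(s) = (s + 3)(s^2 + 10s + 24).
Factor s^2 + 10s + 24: two numbers with sum -10 and product 24 are -4 and -6, so s^2 + 10s + 24 = (s + 4)(s + 6).
Hence p(s) = (s + 3) (s + 4) (s + 6), with roots -6, -4, -3.
All eigenvalues have negative real part, so the system is asymptotically stable.

-6, -4, -3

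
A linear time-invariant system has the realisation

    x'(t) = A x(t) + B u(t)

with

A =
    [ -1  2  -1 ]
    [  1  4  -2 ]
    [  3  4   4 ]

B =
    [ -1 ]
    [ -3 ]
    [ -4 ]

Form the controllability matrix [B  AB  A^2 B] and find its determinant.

205

AB = [[-1], [-5], [-31]]
A^2B = [[22], [41], [-147]]
Controllability matrix C = [B  AB  A^2B] = [[-1, -1, 22], [-3, -5, 41], [-4, -31, -147]]
Expanding along the first row, det(C) = (-1)·((-5)·(-147) - 41·(-31)) - (-1)·((-3)·(-147) - 41·(-4)) + 22·((-3)·(-31) - (-5)·(-4)) = (-1)·2006 - (-1)·605 + 22·73 = 205
Since det(C) ≠ 0, rank(C) = 3 and the system is completely controllable.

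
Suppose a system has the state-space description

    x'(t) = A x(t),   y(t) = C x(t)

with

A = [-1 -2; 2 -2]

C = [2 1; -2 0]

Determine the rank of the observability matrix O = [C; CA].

CA = [[0, -6], [2, 4]]
Observability matrix O = [C; CA] = [[2, 1], [-2, 0], [0, -6], [2, 4]]
Take the 2×2 submatrix of O formed by rows 1, 2: [[2, 1], [-2, 0]]. Its determinant is 2·0 - 1·(-2) = 0 - (-2) = 2 ≠ 0.
So rank(O) ≥ 2; since O has 2 columns, rank(O) = 2.
rank(O) = 2 = n, so the pair (A, C) is completely observable.

2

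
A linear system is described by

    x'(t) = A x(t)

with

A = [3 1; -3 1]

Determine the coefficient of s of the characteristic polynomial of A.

For a 2×2 matrix, det(sI - A) = s^2 - (tr A)s + det A.
tr A = 4, det A = 6.
So p(s) = s^2 - 4s + 6.
The coefficient of s is -4.

-4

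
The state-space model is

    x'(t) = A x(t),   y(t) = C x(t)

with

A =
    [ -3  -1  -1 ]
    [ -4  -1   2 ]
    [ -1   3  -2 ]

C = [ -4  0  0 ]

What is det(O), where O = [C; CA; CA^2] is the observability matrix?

CA = [[12, 4, 4]]
CA^2 = [[-56, -4, -12]]
Observability matrix O = [C; CA; CA^2] = [[-4, 0, 0], [12, 4, 4], [-56, -4, -12]]
Expanding along the first row, det(O) = (-4)·(4·(-12) - 4·(-4)) - 0·(12·(-12) - 4·(-56)) + 0·(12·(-4) - 4·(-56)) = (-4)·(-32) - 0·80 + 0·176 = 128
Since det(O) ≠ 0, rank(O) = 3 and the system is completely observable.

128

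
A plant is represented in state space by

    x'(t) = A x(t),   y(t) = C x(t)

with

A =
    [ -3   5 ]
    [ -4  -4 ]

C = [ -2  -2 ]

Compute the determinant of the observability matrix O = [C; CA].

32

CA = [[14, -2]]
Observability matrix O = [C; CA] = [[-2, -2], [14, -2]]
det(O) = (-2)·(-2) - (-2)·14 = 4 - (-28) = 32
Since det(O) ≠ 0, rank(O) = 2 and the system is completely observable.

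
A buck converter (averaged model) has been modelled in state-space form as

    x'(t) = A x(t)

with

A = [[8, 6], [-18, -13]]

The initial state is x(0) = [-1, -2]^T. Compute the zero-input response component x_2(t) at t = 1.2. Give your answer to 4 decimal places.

3.4991

det(sI - A) = s^2 - (tr A)s + det A, with tr A = 8 + (-13) = -5 and det A = 8·(-13) - 6·(-18) = -104 - (-108) = 4.
So p(s) = det(sI - A) = s^2 + 5s + 4.
Factor s^2 + 5s + 4: two numbers with sum -5 and product 4 are -1 and -4, so s^2 + 5s + 4 = (s + 1)(s + 4).
Hence p(s) = (s + 1) (s + 4), with roots -4, -1.
The eigenvalues -4, -1 are distinct and real, so A is diagonalisable and x(t) = e^{At} x(0) = V diag(e^{λ_i t}) V^{-1} x(0), where the columns of V are the eigenvectors.
λ = -4: A - (-4)I = [[12, 6], [-18, -9]]. Row 1 gives 12·v1 + 6·v2 = 0, so take v_1 = [1, -2]^T.
λ = -1: A - (-1)I = [[9, 6], [-18, -12]]. Row 1 gives 9·v1 + 6·v2 = 0, so take v_2 = [2, -3]^T.
V = [v_1 v_2] = [[1, 2], [-2, -3]] has det V = 1, so V^{-1} = adj(V)/det V = [[-3, -2], [2, 1]].
Modal coordinates z(0) = V^{-1} x(0): (-3)·(-1) + (-2)·(-2) = 7; 2·(-1) + 1·(-2) = -4; so z(0) = [7, -4]^T.
x_2(t) = Σ_i (v_i)_2 · z_i(0) · e^{λ_i t} (row 2 of V times the modal terms).
x_2(1.2) = (-2)·7·e^{-4·1.2} + (-3)·(-4)·e^{-1·1.2} = (-14)·0.008230 + 12·0.301194 = 3.4991.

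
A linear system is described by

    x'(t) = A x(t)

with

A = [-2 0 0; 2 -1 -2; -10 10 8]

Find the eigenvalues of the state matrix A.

det(sI - A) = s^3 - (tr A)s^2 + (M11 + M22 + M33)s - det A, where Mii is the 2×2 principal minor of A obtained by deleting row i and column i.
tr A = (-2) + (-1) + 8 = 5; M11 = (-1)·8 - (-2)·10 = -8 - (-20) = 12; M22 = (-2)·8 - 0·(-10) = -16 - 0 = -16; M33 = (-2)·(-1) - 0·2 = 2 - 0 = 2; sum of minors = -2.
det A = (-2)·((-1)·8 - (-2)·10) - 0·(2·8 - (-2)·(-10)) + 0·(2·10 - (-1)·(-10)) = (-2)·12 - 0·(-4) + 0·10 = -24.
So p(s) = det(sI - A) = s^3 - 5s^2 - 2s + 24.
Rational-root test: any integer root divides 24. Testing small divisors, s = -2 works: p(-2) = -8 + (-20) + 4 + 24 = 0, so (s + 2) is a factor.
Dividing, p(s) = (s + 2)(s^2 - 7s + 12).
Factor s^2 - 7s + 12: two numbers with sum 7 and product 12 are 4 and 3, so s^2 - 7s + 12 = (s - 4)(s - 3).
Hence p(s) = (s - 4) (s - 3) (s + 2), with roots -2, 3, 4.
At least one eigenvalue has non-negative real part, so the system is not asymptotically stable.

-2, 3, 4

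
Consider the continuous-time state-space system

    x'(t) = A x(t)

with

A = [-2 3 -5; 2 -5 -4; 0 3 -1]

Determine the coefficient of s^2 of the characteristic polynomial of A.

Expand det(sI - A) for the 3×3 matrix.
p(s) = s^3 + 8s^2 + 23s + 58.
(Check: constant term = det(-A) = (-1)^3 det A = 58; coefficient of s^2 = -tr A = 8.)
The coefficient of s^2 is 8.

8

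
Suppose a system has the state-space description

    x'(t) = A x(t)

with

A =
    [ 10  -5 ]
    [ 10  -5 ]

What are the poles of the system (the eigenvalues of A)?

0, 5

det(sI - A) = s^2 - (tr A)s + det A, with tr A = 10 + (-5) = 5 and det A = 10·(-5) - (-5)·10 = -50 - (-50) = 0.
So p(s) = det(sI - A) = s^2 - 5s.
Factor s^2 - 5s: two numbers with sum 5 and product 0 are 5 and 0, so s^2 - 5s = s(s - 5).
Hence p(s) = s (s - 5), with roots 0, 5.
At least one eigenvalue has non-negative real part, so the system is not asymptotically stable.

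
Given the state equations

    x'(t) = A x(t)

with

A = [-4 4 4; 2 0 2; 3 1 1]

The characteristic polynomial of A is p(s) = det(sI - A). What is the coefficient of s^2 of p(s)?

Expand det(sI - A) for the 3×3 matrix.
p(s) = s^3 + 3s^2 - 26s - 32.
(Check: constant term = det(-A) = (-1)^3 det A = -32; coefficient of s^2 = -tr A = 3.)
The coefficient of s^2 is 3.

3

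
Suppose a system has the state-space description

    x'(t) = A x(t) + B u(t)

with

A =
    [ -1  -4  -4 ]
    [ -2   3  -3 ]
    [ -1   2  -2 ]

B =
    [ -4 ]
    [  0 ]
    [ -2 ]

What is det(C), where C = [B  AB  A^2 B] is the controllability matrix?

-2848

AB = [[12], [14], [8]]
A^2B = [[-100], [-6], [0]]
Controllability matrix C = [B  AB  A^2B] = [[-4, 12, -100], [0, 14, -6], [-2, 8, 0]]
Expanding along the first row, det(C) = (-4)·(14·0 - (-6)·8) - 12·(0·0 - (-6)·(-2)) + (-100)·(0·8 - 14·(-2)) = (-4)·48 - 12·(-12) + (-100)·28 = -2848
Since det(C) ≠ 0, rank(C) = 3 and the system is completely controllable.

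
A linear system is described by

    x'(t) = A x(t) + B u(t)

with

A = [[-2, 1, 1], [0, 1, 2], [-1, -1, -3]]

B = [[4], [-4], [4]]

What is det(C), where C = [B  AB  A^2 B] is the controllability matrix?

AB = [[-8], [4], [-12]]
A^2B = [[8], [-20], [40]]
Controllability matrix C = [B  AB  A^2B] = [[4, -8, 8], [-4, 4, -20], [4, -12, 40]]
Expanding along the first row, det(C) = 4·(4·40 - (-20)·(-12)) - (-8)·((-4)·40 - (-20)·4) + 8·((-4)·(-12) - 4·4) = 4·(-80) - (-8)·(-80) + 8·32 = -704
Since det(C) ≠ 0, rank(C) = 3 and the system is completely controllable.

-704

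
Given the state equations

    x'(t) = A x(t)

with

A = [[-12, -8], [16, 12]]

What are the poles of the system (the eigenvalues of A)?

det(sI - A) = s^2 - (tr A)s + det A, with tr A = (-12) + 12 = 0 and det A = (-12)·12 - (-8)·16 = -144 - (-128) = -16.
So p(s) = det(sI - A) = s^2 - 16.
Factor s^2 - 16: two numbers with sum 0 and product -16 are 4 and -4, so s^2 - 16 = (s - 4)(s + 4).
Hence p(s) = (s - 4) (s + 4), with roots -4, 4.
At least one eigenvalue has non-negative real part, so the system is not asymptotically stable.

-4, 4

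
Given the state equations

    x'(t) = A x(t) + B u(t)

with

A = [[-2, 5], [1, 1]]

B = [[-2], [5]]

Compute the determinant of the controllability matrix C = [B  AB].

-151

AB = [[29], [3]]
Controllability matrix C = [B  AB] = [[-2, 29], [5, 3]]
det(C) = (-2)·3 - 29·5 = -6 - 145 = -151
Since det(C) ≠ 0, rank(C) = 2 and the system is completely controllable.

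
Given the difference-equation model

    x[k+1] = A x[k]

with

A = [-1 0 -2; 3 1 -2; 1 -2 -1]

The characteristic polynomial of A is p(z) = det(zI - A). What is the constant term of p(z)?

-19

Expand det(zI - A) for the 3×3 matrix.
p(z) = z^3 + z^2 - 3z - 19.
(Check: constant term = det(-A) = (-1)^3 det A = -19; coefficient of z^2 = -tr A = 1.)
The constant term is -19.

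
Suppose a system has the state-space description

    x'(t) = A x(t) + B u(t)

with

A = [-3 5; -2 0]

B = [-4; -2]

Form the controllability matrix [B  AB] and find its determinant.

AB = [[2], [8]]
Controllability matrix C = [B  AB] = [[-4, 2], [-2, 8]]
det(C) = (-4)·8 - 2·(-2) = -32 - (-4) = -28
Since det(C) ≠ 0, rank(C) = 2 and the system is completely controllable.

-28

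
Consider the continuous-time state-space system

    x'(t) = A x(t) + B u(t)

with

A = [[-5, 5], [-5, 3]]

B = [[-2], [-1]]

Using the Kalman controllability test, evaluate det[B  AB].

AB = [[5], [7]]
Controllability matrix C = [B  AB] = [[-2, 5], [-1, 7]]
det(C) = (-2)·7 - 5·(-1) = -14 - (-5) = -9
Since det(C) ≠ 0, rank(C) = 2 and the system is completely controllable.

-9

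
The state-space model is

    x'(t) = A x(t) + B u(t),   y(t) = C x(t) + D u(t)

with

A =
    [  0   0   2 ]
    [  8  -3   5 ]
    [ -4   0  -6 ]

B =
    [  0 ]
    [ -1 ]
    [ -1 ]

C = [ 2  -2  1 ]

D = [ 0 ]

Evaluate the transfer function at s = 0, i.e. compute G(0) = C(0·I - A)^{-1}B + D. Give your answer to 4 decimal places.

1.5000

G(0) = C(-A)^{-1}B + D = -C A^{-1} B + D.
det A = -24, so A^{-1} = (1/-24)·adj(A) = [[-3/4, 0, -1/4], [-7/6, -1/3, -2/3], [1/2, 0, 0]]
A^{-1} B = [1/4, 1, 0]^T
C A^{-1} B = -3/2
G(0) = D - C A^{-1} B = 0 - (-3/2) = 3/2 ≈ 1.5000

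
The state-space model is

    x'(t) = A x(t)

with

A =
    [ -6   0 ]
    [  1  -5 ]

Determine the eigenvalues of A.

det(sI - A) = s^2 - (tr A)s + det A, with tr A = (-6) + (-5) = -11 and det A = (-6)·(-5) - 0·1 = 30 - 0 = 30.
So p(s) = det(sI - A) = s^2 + 11s + 30.
Factor s^2 + 11s + 30: two numbers with sum -11 and product 30 are -5 and -6, so s^2 + 11s + 30 = (s + 5)(s + 6).
Hence p(s) = (s + 5) (s + 6), with roots -6, -5.
All eigenvalues have negative real part, so the system is asymptotically stable.

-6, -5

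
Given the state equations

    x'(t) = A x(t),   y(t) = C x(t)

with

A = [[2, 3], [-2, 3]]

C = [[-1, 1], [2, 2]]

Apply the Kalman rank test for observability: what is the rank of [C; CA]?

2

CA = [[-4, 0], [0, 12]]
Observability matrix O = [C; CA] = [[-1, 1], [2, 2], [-4, 0], [0, 12]]
Take the 2×2 submatrix of O formed by rows 1, 2: [[-1, 1], [2, 2]]. Its determinant is (-1)·2 - 1·2 = -2 - 2 = -4 ≠ 0.
So rank(O) ≥ 2; since O has 2 columns, rank(O) = 2.
rank(O) = 2 = n, so the pair (A, C) is completely observable.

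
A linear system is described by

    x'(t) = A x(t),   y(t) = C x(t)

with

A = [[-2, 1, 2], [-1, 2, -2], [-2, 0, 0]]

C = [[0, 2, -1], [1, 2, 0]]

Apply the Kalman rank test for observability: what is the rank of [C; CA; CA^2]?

3

CA = [[0, 4, -4], [-4, 5, -2]]
CA^2 = [[4, 8, -8], [7, 6, -18]]
Observability matrix O = [C; CA; CA^2] = [[0, 2, -1], [1, 2, 0], [0, 4, -4], [-4, 5, -2], [4, 8, -8], [7, 6, -18]]
Take the 3×3 submatrix of O formed by rows 1, 2, 3: [[0, 2, -1], [1, 2, 0], [0, 4, -4]]. Its determinant is 0·(2·(-4) - 0·4) - 2·(1·(-4) - 0·0) + (-1)·(1·4 - 2·0) = 0·(-8) - 2·(-4) + (-1)·4 = 4 ≠ 0.
So rank(O) ≥ 3; since O has 3 columns, rank(O) = 3.
rank(O) = 3 = n, so the pair (A, C) is completely observable.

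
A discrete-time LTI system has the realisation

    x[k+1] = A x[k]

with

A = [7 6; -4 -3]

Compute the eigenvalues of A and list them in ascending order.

1, 3

det(zI - A) = z^2 - (tr A)z + det A, with tr A = 7 + (-3) = 4 and det A = 7·(-3) - 6·(-4) = -21 - (-24) = 3.
So p(z) = det(zI - A) = z^2 - 4z + 3.
Factor z^2 - 4z + 3: two numbers with sum 4 and product 3 are 3 and 1, so z^2 - 4z + 3 = (z - 3)(z - 1).
Hence p(z) = (z - 3) (z - 1), with roots 1, 3.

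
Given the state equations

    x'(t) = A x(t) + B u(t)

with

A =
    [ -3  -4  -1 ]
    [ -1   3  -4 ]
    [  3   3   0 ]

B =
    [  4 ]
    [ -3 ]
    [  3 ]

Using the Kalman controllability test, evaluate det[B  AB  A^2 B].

17916

AB = [[-3], [-25], [3]]
A^2B = [[106], [-84], [-84]]
Controllability matrix C = [B  AB  A^2B] = [[4, -3, 106], [-3, -25, -84], [3, 3, -84]]
Expanding along the first row, det(C) = 4·((-25)·(-84) - (-84)·3) - (-3)·((-3)·(-84) - (-84)·3) + 106·((-3)·3 - (-25)·3) = 4·2352 - (-3)·504 + 106·66 = 17916
Since det(C) ≠ 0, rank(C) = 3 and the system is completely controllable.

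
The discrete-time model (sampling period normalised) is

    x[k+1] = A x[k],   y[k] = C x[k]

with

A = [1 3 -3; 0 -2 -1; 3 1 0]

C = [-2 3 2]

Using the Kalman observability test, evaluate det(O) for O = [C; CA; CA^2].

CA = [[4, -10, 3]]
CA^2 = [[13, 35, -2]]
Observability matrix O = [C; CA; CA^2] = [[-2, 3, 2], [4, -10, 3], [13, 35, -2]]
Expanding along the first row, det(O) = (-2)·((-10)·(-2) - 3·35) - 3·(4·(-2) - 3·13) + 2·(4·35 - (-10)·13) = (-2)·(-85) - 3·(-47) + 2·270 = 851
Since det(O) ≠ 0, rank(O) = 3 and the system is completely observable.

851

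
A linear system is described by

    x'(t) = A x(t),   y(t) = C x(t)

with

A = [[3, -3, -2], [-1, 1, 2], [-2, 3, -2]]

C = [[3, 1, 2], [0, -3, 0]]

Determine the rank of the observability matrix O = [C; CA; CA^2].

3

CA = [[4, -2, -8], [3, -3, -6]]
CA^2 = [[30, -38, 4], [24, -30, 0]]
Observability matrix O = [C; CA; CA^2] = [[3, 1, 2], [0, -3, 0], [4, -2, -8], [3, -3, -6], [30, -38, 4], [24, -30, 0]]
Take the 3×3 submatrix of O formed by rows 1, 2, 3: [[3, 1, 2], [0, -3, 0], [4, -2, -8]]. Its determinant is 3·((-3)·(-8) - 0·(-2)) - 1·(0·(-8) - 0·4) + 2·(0·(-2) - (-3)·4) = 3·24 - 1·0 + 2·12 = 96 ≠ 0.
So rank(O) ≥ 3; since O has 3 columns, rank(O) = 3.
rank(O) = 3 = n, so the pair (A, C) is completely observable.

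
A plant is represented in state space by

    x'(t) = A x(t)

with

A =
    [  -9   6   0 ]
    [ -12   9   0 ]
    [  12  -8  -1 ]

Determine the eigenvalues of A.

-3, -1, 3

det(sI - A) = s^3 - (tr A)s^2 + (M11 + M22 + M33)s - det A, where Mii is the 2×2 principal minor of A obtained by deleting row i and column i.
tr A = (-9) + 9 + (-1) = -1; M11 = 9·(-1) - 0·(-8) = -9 - 0 = -9; M22 = (-9)·(-1) - 0·12 = 9 - 0 = 9; M33 = (-9)·9 - 6·(-12) = -81 - (-72) = -9; sum of minors = -9.
det A = (-9)·(9·(-1) - 0·(-8)) - 6·((-12)·(-1) - 0·12) + 0·((-12)·(-8) - 9·12) = (-9)·(-9) - 6·12 + 0·(-12) = 9.
So p(s) = det(sI - A) = s^3 + s^2 - 9s - 9.
Rational-root test: any integer root divides -9. Testing small divisors, s = -1 works: p(-1) = -1 + 1 + 9 + (-9) = 0, so (s + 1) is a factor.
Dividing, p(s) = (s + 1)(s^2 - 9).
Factor s^2 - 9: two numbers with sum 0 and product -9 are 3 and -3, so s^2 - 9 = (s - 3)(s + 3).
Hence p(s) = (s - 3) (s + 1) (s + 3), with roots -3, -1, 3.
At least one eigenvalue has non-negative real part, so the system is not asymptotically stable.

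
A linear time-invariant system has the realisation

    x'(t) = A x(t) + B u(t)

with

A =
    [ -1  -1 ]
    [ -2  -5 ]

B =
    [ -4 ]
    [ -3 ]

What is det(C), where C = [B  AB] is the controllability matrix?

AB = [[7], [23]]
Controllability matrix C = [B  AB] = [[-4, 7], [-3, 23]]
det(C) = (-4)·23 - 7·(-3) = -92 - (-21) = -71
Since det(C) ≠ 0, rank(C) = 2 and the system is completely controllable.

-71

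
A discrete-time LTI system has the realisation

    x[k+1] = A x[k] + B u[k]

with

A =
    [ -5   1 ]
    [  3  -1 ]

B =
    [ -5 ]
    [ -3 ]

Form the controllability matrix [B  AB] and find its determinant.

AB = [[22], [-12]]
Controllability matrix C = [B  AB] = [[-5, 22], [-3, -12]]
det(C) = (-5)·(-12) - 22·(-3) = 60 - (-66) = 126
Since det(C) ≠ 0, rank(C) = 2 and the system is completely controllable.

126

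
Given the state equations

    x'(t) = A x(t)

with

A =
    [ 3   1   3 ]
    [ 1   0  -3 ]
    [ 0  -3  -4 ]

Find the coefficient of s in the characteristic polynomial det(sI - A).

Expand det(sI - A) for the 3×3 matrix.
p(s) = s^3 + s^2 - 22s + 32.
(Check: constant term = det(-A) = (-1)^3 det A = 32; coefficient of s^2 = -tr A = 1.)
The coefficient of s is -22.

-22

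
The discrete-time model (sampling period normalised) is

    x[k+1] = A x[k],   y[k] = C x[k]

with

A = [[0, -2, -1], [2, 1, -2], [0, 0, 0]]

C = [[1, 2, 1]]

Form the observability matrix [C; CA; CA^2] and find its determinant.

CA = [[4, 0, -5]]
CA^2 = [[0, -8, -4]]
Observability matrix O = [C; CA; CA^2] = [[1, 2, 1], [4, 0, -5], [0, -8, -4]]
Expanding along the first row, det(O) = 1·(0·(-4) - (-5)·(-8)) - 2·(4·(-4) - (-5)·0) + 1·(4·(-8) - 0·0) = 1·(-40) - 2·(-16) + 1·(-32) = -40
Since det(O) ≠ 0, rank(O) = 3 and the system is completely observable.

-40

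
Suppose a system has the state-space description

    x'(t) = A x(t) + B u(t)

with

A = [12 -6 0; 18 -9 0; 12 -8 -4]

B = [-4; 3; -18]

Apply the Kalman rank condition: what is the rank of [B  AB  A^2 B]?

AB = [[-66], [-99], [0]]
A^2B = [[-198], [-297], [0]]
Controllability matrix C = [B  AB  A^2B] = [[-4, -66, -198], [3, -99, -297], [-18, 0, 0]]
The rows r1, r2, r3 of C are linearly dependent: -3·r1 + 2·r2 + r3 = 0 (check each entry), so rank(C) ≤ 2.
The 2×2 minor from rows 1, 2, columns 1, 2 is (-4)·(-99) - (-66)·3 = 396 - (-198) = 594 ≠ 0, so rank(C) = 2.
rank(C) = 2 < n = 3, so the pair (A, B) is not completely controllable.

2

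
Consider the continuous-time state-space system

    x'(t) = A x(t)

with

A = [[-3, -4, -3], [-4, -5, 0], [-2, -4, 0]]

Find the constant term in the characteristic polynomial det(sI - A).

18

Expand det(sI - A) for the 3×3 matrix.
p(s) = s^3 + 8s^2 - 7s + 18.
(Check: constant term = det(-A) = (-1)^3 det A = 18; coefficient of s^2 = -tr A = 8.)
The constant term is 18.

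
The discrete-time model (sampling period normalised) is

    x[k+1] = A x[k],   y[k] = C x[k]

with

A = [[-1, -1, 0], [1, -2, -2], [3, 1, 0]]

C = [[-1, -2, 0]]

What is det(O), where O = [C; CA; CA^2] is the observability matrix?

-94

CA = [[-1, 5, 4]]
CA^2 = [[18, -5, -10]]
Observability matrix O = [C; CA; CA^2] = [[-1, -2, 0], [-1, 5, 4], [18, -5, -10]]
Expanding along the first row, det(O) = (-1)·(5·(-10) - 4·(-5)) - (-2)·((-1)·(-10) - 4·18) + 0·((-1)·(-5) - 5·18) = (-1)·(-30) - (-2)·(-62) + 0·(-85) = -94
Since det(O) ≠ 0, rank(O) = 3 and the system is completely observable.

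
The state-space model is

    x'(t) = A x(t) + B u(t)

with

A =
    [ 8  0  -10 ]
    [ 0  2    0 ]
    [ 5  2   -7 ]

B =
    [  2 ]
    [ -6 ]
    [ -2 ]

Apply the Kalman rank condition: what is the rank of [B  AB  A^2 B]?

AB = [[36], [-12], [12]]
A^2B = [[168], [-24], [72]]
Controllability matrix C = [B  AB  A^2B] = [[2, 36, 168], [-6, -12, -24], [-2, 12, 72]]
The rows r1, r2, r3 of C are linearly dependent: -r1 - r2 + 2·r3 = 0 (check each entry), so rank(C) ≤ 2.
The 2×2 minor from rows 1, 2, columns 1, 2 is 2·(-12) - 36·(-6) = -24 - (-216) = 192 ≠ 0, so rank(C) = 2.
rank(C) = 2 < n = 3, so the pair (A, B) is not completely controllable.

2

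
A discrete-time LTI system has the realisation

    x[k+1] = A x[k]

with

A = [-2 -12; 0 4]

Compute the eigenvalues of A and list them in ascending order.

-2, 4

det(zI - A) = z^2 - (tr A)z + det A, with tr A = (-2) + 4 = 2 and det A = (-2)·4 - (-12)·0 = -8 - 0 = -8.
So p(z) = det(zI - A) = z^2 - 2z - 8.
Factor z^2 - 2z - 8: two numbers with sum 2 and product -8 are 4 and -2, so z^2 - 2z - 8 = (z - 4)(z + 2).
Hence p(z) = (z - 4) (z + 2), with roots -2, 4.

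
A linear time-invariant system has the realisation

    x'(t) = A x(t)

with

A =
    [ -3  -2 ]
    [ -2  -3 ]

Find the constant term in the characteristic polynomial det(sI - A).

For a 2×2 matrix, det(sI - A) = s^2 - (tr A)s + det A.
tr A = -6, det A = 5.
So p(s) = s^2 + 6s + 5.
The constant term is 5.

5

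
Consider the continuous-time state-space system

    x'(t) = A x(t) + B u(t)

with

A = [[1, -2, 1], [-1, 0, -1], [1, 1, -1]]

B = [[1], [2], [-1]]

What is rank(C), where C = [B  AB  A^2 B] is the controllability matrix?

3

AB = [[-4], [0], [4]]
A^2B = [[0], [0], [-8]]
Controllability matrix C = [B  AB  A^2B] = [[1, -4, 0], [2, 0, 0], [-1, 4, -8]]
det(C) = 1·(0·(-8) - 0·4) - (-4)·(2·(-8) - 0·(-1)) + 0·(2·4 - 0·(-1)) = 1·0 - (-4)·(-16) + 0·8 = -64 ≠ 0, so rank(C) = 3.
rank(C) = 3 = n, so the pair (A, B) is completely controllable.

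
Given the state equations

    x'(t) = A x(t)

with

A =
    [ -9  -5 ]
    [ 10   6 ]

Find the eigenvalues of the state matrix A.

-4, 1

det(sI - A) = s^2 - (tr A)s + det A, with tr A = (-9) + 6 = -3 and det A = (-9)·6 - (-5)·10 = -54 - (-50) = -4.
So p(s) = det(sI - A) = s^2 + 3s - 4.
Factor s^2 + 3s - 4: two numbers with sum -3 and product -4 are 1 and -4, so s^2 + 3s - 4 = (s - 1)(s + 4).
Hence p(s) = (s - 1) (s + 4), with roots -4, 1.
At least one eigenvalue has non-negative real part, so the system is not asymptotically stable.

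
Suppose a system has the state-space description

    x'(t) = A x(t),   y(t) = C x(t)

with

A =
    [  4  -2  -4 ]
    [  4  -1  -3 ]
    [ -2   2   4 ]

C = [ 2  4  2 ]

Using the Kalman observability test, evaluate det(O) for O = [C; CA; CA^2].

CA = [[20, -4, -12]]
CA^2 = [[88, -60, -116]]
Observability matrix O = [C; CA; CA^2] = [[2, 4, 2], [20, -4, -12], [88, -60, -116]]
Expanding along the first row, det(O) = 2·((-4)·(-116) - (-12)·(-60)) - 4·(20·(-116) - (-12)·88) + 2·(20·(-60) - (-4)·88) = 2·(-256) - 4·(-1264) + 2·(-848) = 2848
Since det(O) ≠ 0, rank(O) = 3 and the system is completely observable.

2848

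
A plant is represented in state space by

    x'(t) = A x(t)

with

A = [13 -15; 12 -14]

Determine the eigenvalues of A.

det(sI - A) = s^2 - (tr A)s + det A, with tr A = 13 + (-14) = -1 and det A = 13·(-14) - (-15)·12 = -182 - (-180) = -2.
So p(s) = det(sI - A) = s^2 + s - 2.
Factor s^2 + s - 2: two numbers with sum -1 and product -2 are 1 and -2, so s^2 + s - 2 = (s - 1)(s + 2).
Hence p(s) = (s - 1) (s + 2), with roots -2, 1.
At least one eigenvalue has non-negative real part, so the system is not asymptotically stable.

-2, 1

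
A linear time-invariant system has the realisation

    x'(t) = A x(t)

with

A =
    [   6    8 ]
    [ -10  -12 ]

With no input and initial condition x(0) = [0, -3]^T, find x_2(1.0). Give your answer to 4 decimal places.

det(sI - A) = s^2 - (tr A)s + det A, with tr A = 6 + (-12) = -6 and det A = 6·(-12) - 8·(-10) = -72 - (-80) = 8.
So p(s) = det(sI - A) = s^2 + 6s + 8.
Factor s^2 + 6s + 8: two numbers with sum -6 and product 8 are -2 and -4, so s^2 + 6s + 8 = (s + 2)(s + 4).
Hence p(s) = (s + 2) (s + 4), with roots -4, -2.
The eigenvalues -4, -2 are distinct and real, so A is diagonalisable and x(t) = e^{At} x(0) = V diag(e^{λ_i t}) V^{-1} x(0), where the columns of V are the eigenvectors.
λ = -4: A - (-4)I = [[10, 8], [-10, -8]]. Row 1 gives 10·v1 + 8·v2 = 0, so take v_1 = [4, -5]^T.
λ = -2: A - (-2)I = [[8, 8], [-10, -10]]. Row 1 gives 8·v1 + 8·v2 = 0, so take v_2 = [-1, 1]^T.
V = [v_1 v_2] = [[4, -1], [-5, 1]] has det V = -1, so V^{-1} = adj(V)/det V = [[-1, -1], [-5, -4]].
Modal coordinates z(0) = V^{-1} x(0): (-1)·0 + (-1)·(-3) = 3; (-5)·0 + (-4)·(-3) = 12; so z(0) = [3, 12]^T.
x_2(t) = Σ_i (v_i)_2 · z_i(0) · e^{λ_i t} (row 2 of V times the modal terms).
x_2(1.0) = (-5)·3·e^{-4·1.0} + 1·12·e^{-2·1.0} = (-15)·0.018316 + 12·0.135335 = 1.3493.

1.3493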